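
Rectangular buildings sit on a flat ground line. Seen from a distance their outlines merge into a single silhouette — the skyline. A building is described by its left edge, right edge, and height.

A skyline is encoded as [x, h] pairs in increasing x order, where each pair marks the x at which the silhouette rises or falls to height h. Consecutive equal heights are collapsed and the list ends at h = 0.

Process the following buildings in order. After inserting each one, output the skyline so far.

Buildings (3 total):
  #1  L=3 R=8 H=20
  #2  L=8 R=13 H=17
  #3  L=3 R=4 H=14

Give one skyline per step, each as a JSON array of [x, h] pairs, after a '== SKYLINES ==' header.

== SKYLINES ==
[[3,20],[8,0]]
[[3,20],[8,17],[13,0]]
[[3,20],[8,17],[13,0]]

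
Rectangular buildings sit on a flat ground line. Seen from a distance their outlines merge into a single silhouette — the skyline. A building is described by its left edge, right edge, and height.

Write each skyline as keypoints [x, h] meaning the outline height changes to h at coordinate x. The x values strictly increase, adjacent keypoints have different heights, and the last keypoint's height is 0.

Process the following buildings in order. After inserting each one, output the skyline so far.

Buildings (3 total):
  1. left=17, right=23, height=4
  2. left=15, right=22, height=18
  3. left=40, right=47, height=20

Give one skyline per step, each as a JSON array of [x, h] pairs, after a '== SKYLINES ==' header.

== SKYLINES ==
[[17,4],[23,0]]
[[15,18],[22,4],[23,0]]
[[15,18],[22,4],[23,0],[40,20],[47,0]]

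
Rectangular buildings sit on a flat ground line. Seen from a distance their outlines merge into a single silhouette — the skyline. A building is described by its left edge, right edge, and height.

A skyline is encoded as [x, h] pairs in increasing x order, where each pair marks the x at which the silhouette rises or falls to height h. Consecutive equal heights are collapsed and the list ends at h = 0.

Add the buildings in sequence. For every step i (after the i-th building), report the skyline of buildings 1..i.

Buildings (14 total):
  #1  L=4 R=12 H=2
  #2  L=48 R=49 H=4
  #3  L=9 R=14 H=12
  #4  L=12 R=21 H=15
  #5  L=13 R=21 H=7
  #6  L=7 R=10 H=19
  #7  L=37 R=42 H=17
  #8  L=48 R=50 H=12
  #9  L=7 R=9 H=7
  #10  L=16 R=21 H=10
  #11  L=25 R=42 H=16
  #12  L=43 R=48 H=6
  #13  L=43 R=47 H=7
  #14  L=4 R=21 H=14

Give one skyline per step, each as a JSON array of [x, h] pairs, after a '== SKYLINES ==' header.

== SKYLINES ==
[[4,2],[12,0]]
[[4,2],[12,0],[48,4],[49,0]]
[[4,2],[9,12],[14,0],[48,4],[49,0]]
[[4,2],[9,12],[12,15],[21,0],[48,4],[49,0]]
[[4,2],[9,12],[12,15],[21,0],[48,4],[49,0]]
[[4,2],[7,19],[10,12],[12,15],[21,0],[48,4],[49,0]]
[[4,2],[7,19],[10,12],[12,15],[21,0],[37,17],[42,0],[48,4],[49,0]]
[[4,2],[7,19],[10,12],[12,15],[21,0],[37,17],[42,0],[48,12],[50,0]]
[[4,2],[7,19],[10,12],[12,15],[21,0],[37,17],[42,0],[48,12],[50,0]]
[[4,2],[7,19],[10,12],[12,15],[21,0],[37,17],[42,0],[48,12],[50,0]]
[[4,2],[7,19],[10,12],[12,15],[21,0],[25,16],[37,17],[42,0],[48,12],[50,0]]
[[4,2],[7,19],[10,12],[12,15],[21,0],[25,16],[37,17],[42,0],[43,6],[48,12],[50,0]]
[[4,2],[7,19],[10,12],[12,15],[21,0],[25,16],[37,17],[42,0],[43,7],[47,6],[48,12],[50,0]]
[[4,14],[7,19],[10,14],[12,15],[21,0],[25,16],[37,17],[42,0],[43,7],[47,6],[48,12],[50,0]]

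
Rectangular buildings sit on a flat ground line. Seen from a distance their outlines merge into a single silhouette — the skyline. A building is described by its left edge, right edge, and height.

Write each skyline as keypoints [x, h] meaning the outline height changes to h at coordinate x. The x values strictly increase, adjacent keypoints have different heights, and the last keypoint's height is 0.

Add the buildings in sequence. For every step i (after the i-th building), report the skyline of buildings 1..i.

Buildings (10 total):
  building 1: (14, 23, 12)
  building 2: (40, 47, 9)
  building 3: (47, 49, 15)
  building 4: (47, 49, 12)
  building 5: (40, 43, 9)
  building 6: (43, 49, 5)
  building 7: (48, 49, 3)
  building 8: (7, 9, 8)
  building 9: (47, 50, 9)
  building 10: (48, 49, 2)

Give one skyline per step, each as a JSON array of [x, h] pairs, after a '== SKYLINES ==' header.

== SKYLINES ==
[[14,12],[23,0]]
[[14,12],[23,0],[40,9],[47,0]]
[[14,12],[23,0],[40,9],[47,15],[49,0]]
[[14,12],[23,0],[40,9],[47,15],[49,0]]
[[14,12],[23,0],[40,9],[47,15],[49,0]]
[[14,12],[23,0],[40,9],[47,15],[49,0]]
[[14,12],[23,0],[40,9],[47,15],[49,0]]
[[7,8],[9,0],[14,12],[23,0],[40,9],[47,15],[49,0]]
[[7,8],[9,0],[14,12],[23,0],[40,9],[47,15],[49,9],[50,0]]
[[7,8],[9,0],[14,12],[23,0],[40,9],[47,15],[49,9],[50,0]]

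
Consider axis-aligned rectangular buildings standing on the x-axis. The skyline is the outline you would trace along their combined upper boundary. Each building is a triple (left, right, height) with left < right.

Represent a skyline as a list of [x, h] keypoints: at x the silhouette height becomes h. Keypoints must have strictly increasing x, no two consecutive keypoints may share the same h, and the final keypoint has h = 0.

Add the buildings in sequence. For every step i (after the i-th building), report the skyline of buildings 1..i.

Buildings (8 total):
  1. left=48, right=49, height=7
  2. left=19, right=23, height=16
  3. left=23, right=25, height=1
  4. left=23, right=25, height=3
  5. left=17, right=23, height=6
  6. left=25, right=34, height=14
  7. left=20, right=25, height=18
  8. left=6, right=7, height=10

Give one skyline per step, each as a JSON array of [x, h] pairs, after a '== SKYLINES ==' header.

== SKYLINES ==
[[48,7],[49,0]]
[[19,16],[23,0],[48,7],[49,0]]
[[19,16],[23,1],[25,0],[48,7],[49,0]]
[[19,16],[23,3],[25,0],[48,7],[49,0]]
[[17,6],[19,16],[23,3],[25,0],[48,7],[49,0]]
[[17,6],[19,16],[23,3],[25,14],[34,0],[48,7],[49,0]]
[[17,6],[19,16],[20,18],[25,14],[34,0],[48,7],[49,0]]
[[6,10],[7,0],[17,6],[19,16],[20,18],[25,14],[34,0],[48,7],[49,0]]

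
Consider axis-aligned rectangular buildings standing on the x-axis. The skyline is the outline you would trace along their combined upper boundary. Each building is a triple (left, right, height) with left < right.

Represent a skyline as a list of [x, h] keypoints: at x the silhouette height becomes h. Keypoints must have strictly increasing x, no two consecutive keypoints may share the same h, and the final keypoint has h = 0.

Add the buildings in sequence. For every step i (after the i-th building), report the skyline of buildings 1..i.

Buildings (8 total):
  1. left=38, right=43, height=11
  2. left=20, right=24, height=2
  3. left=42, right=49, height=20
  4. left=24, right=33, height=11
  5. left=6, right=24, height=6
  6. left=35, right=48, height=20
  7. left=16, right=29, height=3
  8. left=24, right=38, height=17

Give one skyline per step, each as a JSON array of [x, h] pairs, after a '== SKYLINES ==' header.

== SKYLINES ==
[[38,11],[43,0]]
[[20,2],[24,0],[38,11],[43,0]]
[[20,2],[24,0],[38,11],[42,20],[49,0]]
[[20,2],[24,11],[33,0],[38,11],[42,20],[49,0]]
[[6,6],[24,11],[33,0],[38,11],[42,20],[49,0]]
[[6,6],[24,11],[33,0],[35,20],[49,0]]
[[6,6],[24,11],[33,0],[35,20],[49,0]]
[[6,6],[24,17],[35,20],[49,0]]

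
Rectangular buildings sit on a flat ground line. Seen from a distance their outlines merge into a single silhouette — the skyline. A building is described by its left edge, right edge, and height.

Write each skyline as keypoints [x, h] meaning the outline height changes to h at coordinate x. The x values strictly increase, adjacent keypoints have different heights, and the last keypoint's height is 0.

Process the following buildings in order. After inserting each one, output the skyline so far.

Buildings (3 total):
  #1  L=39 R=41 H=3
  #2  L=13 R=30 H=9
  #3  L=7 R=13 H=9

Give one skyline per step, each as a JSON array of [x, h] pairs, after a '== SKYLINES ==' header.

== SKYLINES ==
[[39,3],[41,0]]
[[13,9],[30,0],[39,3],[41,0]]
[[7,9],[30,0],[39,3],[41,0]]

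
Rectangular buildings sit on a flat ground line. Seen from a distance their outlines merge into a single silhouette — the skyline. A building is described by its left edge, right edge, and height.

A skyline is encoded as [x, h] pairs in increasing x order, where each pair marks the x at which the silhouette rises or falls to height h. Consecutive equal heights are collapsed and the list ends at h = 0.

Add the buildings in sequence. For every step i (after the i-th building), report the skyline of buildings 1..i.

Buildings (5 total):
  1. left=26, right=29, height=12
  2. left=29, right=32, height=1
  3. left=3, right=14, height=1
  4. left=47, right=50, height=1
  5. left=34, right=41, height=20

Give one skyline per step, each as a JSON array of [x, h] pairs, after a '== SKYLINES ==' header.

== SKYLINES ==
[[26,12],[29,0]]
[[26,12],[29,1],[32,0]]
[[3,1],[14,0],[26,12],[29,1],[32,0]]
[[3,1],[14,0],[26,12],[29,1],[32,0],[47,1],[50,0]]
[[3,1],[14,0],[26,12],[29,1],[32,0],[34,20],[41,0],[47,1],[50,0]]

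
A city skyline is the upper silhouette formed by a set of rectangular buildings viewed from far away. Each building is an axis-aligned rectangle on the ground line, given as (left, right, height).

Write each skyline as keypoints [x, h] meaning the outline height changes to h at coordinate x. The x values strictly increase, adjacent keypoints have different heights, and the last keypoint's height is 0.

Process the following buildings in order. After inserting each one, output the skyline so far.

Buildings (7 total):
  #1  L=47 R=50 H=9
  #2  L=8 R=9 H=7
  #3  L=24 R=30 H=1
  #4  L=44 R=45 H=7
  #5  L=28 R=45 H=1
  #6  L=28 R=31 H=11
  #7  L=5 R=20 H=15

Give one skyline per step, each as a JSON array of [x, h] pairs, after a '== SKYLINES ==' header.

== SKYLINES ==
[[47,9],[50,0]]
[[8,7],[9,0],[47,9],[50,0]]
[[8,7],[9,0],[24,1],[30,0],[47,9],[50,0]]
[[8,7],[9,0],[24,1],[30,0],[44,7],[45,0],[47,9],[50,0]]
[[8,7],[9,0],[24,1],[44,7],[45,0],[47,9],[50,0]]
[[8,7],[9,0],[24,1],[28,11],[31,1],[44,7],[45,0],[47,9],[50,0]]
[[5,15],[20,0],[24,1],[28,11],[31,1],[44,7],[45,0],[47,9],[50,0]]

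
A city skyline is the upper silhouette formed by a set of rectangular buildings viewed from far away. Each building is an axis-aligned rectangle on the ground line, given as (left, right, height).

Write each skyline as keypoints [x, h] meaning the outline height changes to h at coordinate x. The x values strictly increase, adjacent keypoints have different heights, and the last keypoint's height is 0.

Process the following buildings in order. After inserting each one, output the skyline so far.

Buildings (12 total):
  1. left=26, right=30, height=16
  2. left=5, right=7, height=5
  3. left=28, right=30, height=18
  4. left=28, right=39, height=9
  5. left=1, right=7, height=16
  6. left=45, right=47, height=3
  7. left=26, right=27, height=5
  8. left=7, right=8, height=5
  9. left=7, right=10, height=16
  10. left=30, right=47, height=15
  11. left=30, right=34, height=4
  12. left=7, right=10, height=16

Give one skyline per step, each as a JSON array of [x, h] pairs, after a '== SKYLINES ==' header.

== SKYLINES ==
[[26,16],[30,0]]
[[5,5],[7,0],[26,16],[30,0]]
[[5,5],[7,0],[26,16],[28,18],[30,0]]
[[5,5],[7,0],[26,16],[28,18],[30,9],[39,0]]
[[1,16],[7,0],[26,16],[28,18],[30,9],[39,0]]
[[1,16],[7,0],[26,16],[28,18],[30,9],[39,0],[45,3],[47,0]]
[[1,16],[7,0],[26,16],[28,18],[30,9],[39,0],[45,3],[47,0]]
[[1,16],[7,5],[8,0],[26,16],[28,18],[30,9],[39,0],[45,3],[47,0]]
[[1,16],[10,0],[26,16],[28,18],[30,9],[39,0],[45,3],[47,0]]
[[1,16],[10,0],[26,16],[28,18],[30,15],[47,0]]
[[1,16],[10,0],[26,16],[28,18],[30,15],[47,0]]
[[1,16],[10,0],[26,16],[28,18],[30,15],[47,0]]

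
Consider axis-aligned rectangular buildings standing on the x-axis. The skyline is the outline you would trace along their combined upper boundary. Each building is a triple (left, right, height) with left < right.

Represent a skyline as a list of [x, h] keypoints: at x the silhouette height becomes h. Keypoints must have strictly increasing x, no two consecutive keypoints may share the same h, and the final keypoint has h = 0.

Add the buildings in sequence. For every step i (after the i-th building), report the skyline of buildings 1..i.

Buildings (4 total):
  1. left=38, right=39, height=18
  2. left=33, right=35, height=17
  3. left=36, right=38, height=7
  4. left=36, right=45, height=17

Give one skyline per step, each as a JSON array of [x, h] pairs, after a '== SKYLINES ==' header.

== SKYLINES ==
[[38,18],[39,0]]
[[33,17],[35,0],[38,18],[39,0]]
[[33,17],[35,0],[36,7],[38,18],[39,0]]
[[33,17],[35,0],[36,17],[38,18],[39,17],[45,0]]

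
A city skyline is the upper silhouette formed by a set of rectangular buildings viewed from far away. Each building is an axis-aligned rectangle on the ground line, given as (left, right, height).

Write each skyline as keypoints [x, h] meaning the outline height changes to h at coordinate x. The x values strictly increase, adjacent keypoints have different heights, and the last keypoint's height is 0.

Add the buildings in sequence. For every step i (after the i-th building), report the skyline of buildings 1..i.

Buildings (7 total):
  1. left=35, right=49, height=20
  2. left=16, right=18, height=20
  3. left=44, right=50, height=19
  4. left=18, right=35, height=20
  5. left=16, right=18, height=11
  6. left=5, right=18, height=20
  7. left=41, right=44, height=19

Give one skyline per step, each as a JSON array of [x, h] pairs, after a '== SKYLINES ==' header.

== SKYLINES ==
[[35,20],[49,0]]
[[16,20],[18,0],[35,20],[49,0]]
[[16,20],[18,0],[35,20],[49,19],[50,0]]
[[16,20],[49,19],[50,0]]
[[16,20],[49,19],[50,0]]
[[5,20],[49,19],[50,0]]
[[5,20],[49,19],[50,0]]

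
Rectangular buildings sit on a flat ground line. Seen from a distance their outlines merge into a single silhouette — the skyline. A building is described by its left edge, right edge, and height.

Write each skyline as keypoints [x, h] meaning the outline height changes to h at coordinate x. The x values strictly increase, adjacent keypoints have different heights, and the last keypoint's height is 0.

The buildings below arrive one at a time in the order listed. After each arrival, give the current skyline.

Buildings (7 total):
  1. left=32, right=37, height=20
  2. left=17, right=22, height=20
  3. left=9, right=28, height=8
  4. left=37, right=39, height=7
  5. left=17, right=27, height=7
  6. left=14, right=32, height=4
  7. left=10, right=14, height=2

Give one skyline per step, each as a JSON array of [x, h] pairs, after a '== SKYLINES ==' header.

== SKYLINES ==
[[32,20],[37,0]]
[[17,20],[22,0],[32,20],[37,0]]
[[9,8],[17,20],[22,8],[28,0],[32,20],[37,0]]
[[9,8],[17,20],[22,8],[28,0],[32,20],[37,7],[39,0]]
[[9,8],[17,20],[22,8],[28,0],[32,20],[37,7],[39,0]]
[[9,8],[17,20],[22,8],[28,4],[32,20],[37,7],[39,0]]
[[9,8],[17,20],[22,8],[28,4],[32,20],[37,7],[39,0]]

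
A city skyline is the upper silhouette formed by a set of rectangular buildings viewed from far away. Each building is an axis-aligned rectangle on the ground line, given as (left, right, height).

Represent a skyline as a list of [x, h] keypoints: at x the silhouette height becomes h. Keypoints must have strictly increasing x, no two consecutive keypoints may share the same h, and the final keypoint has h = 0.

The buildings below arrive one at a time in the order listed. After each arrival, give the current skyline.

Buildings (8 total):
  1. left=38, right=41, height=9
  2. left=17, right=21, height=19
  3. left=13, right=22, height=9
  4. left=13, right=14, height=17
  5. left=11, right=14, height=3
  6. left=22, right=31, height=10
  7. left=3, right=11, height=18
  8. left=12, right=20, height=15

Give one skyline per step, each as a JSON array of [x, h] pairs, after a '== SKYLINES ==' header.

== SKYLINES ==
[[38,9],[41,0]]
[[17,19],[21,0],[38,9],[41,0]]
[[13,9],[17,19],[21,9],[22,0],[38,9],[41,0]]
[[13,17],[14,9],[17,19],[21,9],[22,0],[38,9],[41,0]]
[[11,3],[13,17],[14,9],[17,19],[21,9],[22,0],[38,9],[41,0]]
[[11,3],[13,17],[14,9],[17,19],[21,9],[22,10],[31,0],[38,9],[41,0]]
[[3,18],[11,3],[13,17],[14,9],[17,19],[21,9],[22,10],[31,0],[38,9],[41,0]]
[[3,18],[11,3],[12,15],[13,17],[14,15],[17,19],[21,9],[22,10],[31,0],[38,9],[41,0]]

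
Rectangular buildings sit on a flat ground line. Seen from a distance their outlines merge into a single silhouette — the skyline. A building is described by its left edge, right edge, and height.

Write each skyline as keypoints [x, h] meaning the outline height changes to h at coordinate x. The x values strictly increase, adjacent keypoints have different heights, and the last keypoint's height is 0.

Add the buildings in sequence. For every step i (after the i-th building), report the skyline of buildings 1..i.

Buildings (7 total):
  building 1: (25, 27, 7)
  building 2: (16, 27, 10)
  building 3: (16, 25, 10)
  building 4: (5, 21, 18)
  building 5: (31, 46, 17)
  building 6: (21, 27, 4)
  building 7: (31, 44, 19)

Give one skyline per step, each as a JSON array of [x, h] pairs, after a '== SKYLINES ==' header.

== SKYLINES ==
[[25,7],[27,0]]
[[16,10],[27,0]]
[[16,10],[27,0]]
[[5,18],[21,10],[27,0]]
[[5,18],[21,10],[27,0],[31,17],[46,0]]
[[5,18],[21,10],[27,0],[31,17],[46,0]]
[[5,18],[21,10],[27,0],[31,19],[44,17],[46,0]]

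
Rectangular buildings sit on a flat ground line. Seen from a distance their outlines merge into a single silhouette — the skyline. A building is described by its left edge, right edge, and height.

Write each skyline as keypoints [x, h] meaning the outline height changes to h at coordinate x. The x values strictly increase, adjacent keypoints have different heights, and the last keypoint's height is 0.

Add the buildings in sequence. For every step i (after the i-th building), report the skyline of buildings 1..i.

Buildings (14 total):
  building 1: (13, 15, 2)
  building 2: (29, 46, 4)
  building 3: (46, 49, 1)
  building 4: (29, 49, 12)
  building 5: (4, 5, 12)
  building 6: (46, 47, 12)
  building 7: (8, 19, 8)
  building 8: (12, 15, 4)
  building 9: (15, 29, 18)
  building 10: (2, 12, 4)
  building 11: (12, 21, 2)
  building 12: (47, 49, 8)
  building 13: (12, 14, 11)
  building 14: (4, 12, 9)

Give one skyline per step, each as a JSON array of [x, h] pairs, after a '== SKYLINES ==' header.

== SKYLINES ==
[[13,2],[15,0]]
[[13,2],[15,0],[29,4],[46,0]]
[[13,2],[15,0],[29,4],[46,1],[49,0]]
[[13,2],[15,0],[29,12],[49,0]]
[[4,12],[5,0],[13,2],[15,0],[29,12],[49,0]]
[[4,12],[5,0],[13,2],[15,0],[29,12],[49,0]]
[[4,12],[5,0],[8,8],[19,0],[29,12],[49,0]]
[[4,12],[5,0],[8,8],[19,0],[29,12],[49,0]]
[[4,12],[5,0],[8,8],[15,18],[29,12],[49,0]]
[[2,4],[4,12],[5,4],[8,8],[15,18],[29,12],[49,0]]
[[2,4],[4,12],[5,4],[8,8],[15,18],[29,12],[49,0]]
[[2,4],[4,12],[5,4],[8,8],[15,18],[29,12],[49,0]]
[[2,4],[4,12],[5,4],[8,8],[12,11],[14,8],[15,18],[29,12],[49,0]]
[[2,4],[4,12],[5,9],[12,11],[14,8],[15,18],[29,12],[49,0]]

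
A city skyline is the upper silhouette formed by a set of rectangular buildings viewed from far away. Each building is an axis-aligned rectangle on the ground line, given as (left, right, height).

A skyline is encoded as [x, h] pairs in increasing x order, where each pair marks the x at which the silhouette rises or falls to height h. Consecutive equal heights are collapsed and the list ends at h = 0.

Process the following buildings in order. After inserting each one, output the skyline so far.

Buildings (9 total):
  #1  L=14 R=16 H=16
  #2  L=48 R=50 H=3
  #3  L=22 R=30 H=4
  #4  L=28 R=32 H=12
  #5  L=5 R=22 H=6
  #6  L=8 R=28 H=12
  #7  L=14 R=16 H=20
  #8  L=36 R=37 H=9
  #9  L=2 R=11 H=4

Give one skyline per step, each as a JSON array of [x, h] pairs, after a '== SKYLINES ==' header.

== SKYLINES ==
[[14,16],[16,0]]
[[14,16],[16,0],[48,3],[50,0]]
[[14,16],[16,0],[22,4],[30,0],[48,3],[50,0]]
[[14,16],[16,0],[22,4],[28,12],[32,0],[48,3],[50,0]]
[[5,6],[14,16],[16,6],[22,4],[28,12],[32,0],[48,3],[50,0]]
[[5,6],[8,12],[14,16],[16,12],[32,0],[48,3],[50,0]]
[[5,6],[8,12],[14,20],[16,12],[32,0],[48,3],[50,0]]
[[5,6],[8,12],[14,20],[16,12],[32,0],[36,9],[37,0],[48,3],[50,0]]
[[2,4],[5,6],[8,12],[14,20],[16,12],[32,0],[36,9],[37,0],[48,3],[50,0]]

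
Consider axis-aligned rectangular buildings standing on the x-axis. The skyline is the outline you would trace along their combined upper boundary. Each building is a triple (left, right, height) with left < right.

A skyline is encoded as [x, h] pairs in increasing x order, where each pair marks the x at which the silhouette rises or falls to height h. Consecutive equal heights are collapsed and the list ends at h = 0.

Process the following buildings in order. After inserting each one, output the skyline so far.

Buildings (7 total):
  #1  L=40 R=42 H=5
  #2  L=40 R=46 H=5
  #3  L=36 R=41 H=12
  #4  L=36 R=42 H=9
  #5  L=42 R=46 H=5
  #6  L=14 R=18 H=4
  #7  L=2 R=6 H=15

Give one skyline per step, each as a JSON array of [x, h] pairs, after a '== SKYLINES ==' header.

== SKYLINES ==
[[40,5],[42,0]]
[[40,5],[46,0]]
[[36,12],[41,5],[46,0]]
[[36,12],[41,9],[42,5],[46,0]]
[[36,12],[41,9],[42,5],[46,0]]
[[14,4],[18,0],[36,12],[41,9],[42,5],[46,0]]
[[2,15],[6,0],[14,4],[18,0],[36,12],[41,9],[42,5],[46,0]]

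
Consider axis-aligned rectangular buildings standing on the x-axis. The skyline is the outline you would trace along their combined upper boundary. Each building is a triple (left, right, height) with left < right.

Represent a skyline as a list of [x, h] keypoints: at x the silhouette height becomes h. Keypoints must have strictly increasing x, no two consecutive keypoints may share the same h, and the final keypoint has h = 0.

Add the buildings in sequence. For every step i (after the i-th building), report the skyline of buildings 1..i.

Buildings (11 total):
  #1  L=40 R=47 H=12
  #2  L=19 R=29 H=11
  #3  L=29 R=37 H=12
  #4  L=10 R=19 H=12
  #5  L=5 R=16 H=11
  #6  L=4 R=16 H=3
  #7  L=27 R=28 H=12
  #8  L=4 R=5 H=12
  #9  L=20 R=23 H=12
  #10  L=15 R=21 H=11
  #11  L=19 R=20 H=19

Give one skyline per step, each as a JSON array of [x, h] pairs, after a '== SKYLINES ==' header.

== SKYLINES ==
[[40,12],[47,0]]
[[19,11],[29,0],[40,12],[47,0]]
[[19,11],[29,12],[37,0],[40,12],[47,0]]
[[10,12],[19,11],[29,12],[37,0],[40,12],[47,0]]
[[5,11],[10,12],[19,11],[29,12],[37,0],[40,12],[47,0]]
[[4,3],[5,11],[10,12],[19,11],[29,12],[37,0],[40,12],[47,0]]
[[4,3],[5,11],[10,12],[19,11],[27,12],[28,11],[29,12],[37,0],[40,12],[47,0]]
[[4,12],[5,11],[10,12],[19,11],[27,12],[28,11],[29,12],[37,0],[40,12],[47,0]]
[[4,12],[5,11],[10,12],[19,11],[20,12],[23,11],[27,12],[28,11],[29,12],[37,0],[40,12],[47,0]]
[[4,12],[5,11],[10,12],[19,11],[20,12],[23,11],[27,12],[28,11],[29,12],[37,0],[40,12],[47,0]]
[[4,12],[5,11],[10,12],[19,19],[20,12],[23,11],[27,12],[28,11],[29,12],[37,0],[40,12],[47,0]]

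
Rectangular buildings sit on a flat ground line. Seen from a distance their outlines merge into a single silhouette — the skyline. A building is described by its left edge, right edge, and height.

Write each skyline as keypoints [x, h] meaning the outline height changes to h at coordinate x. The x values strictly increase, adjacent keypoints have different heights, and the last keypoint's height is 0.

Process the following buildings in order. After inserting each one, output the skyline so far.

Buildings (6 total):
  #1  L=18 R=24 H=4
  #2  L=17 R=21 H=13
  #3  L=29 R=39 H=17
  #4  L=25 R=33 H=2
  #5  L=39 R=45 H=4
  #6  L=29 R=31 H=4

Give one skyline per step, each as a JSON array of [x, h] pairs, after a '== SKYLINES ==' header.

== SKYLINES ==
[[18,4],[24,0]]
[[17,13],[21,4],[24,0]]
[[17,13],[21,4],[24,0],[29,17],[39,0]]
[[17,13],[21,4],[24,0],[25,2],[29,17],[39,0]]
[[17,13],[21,4],[24,0],[25,2],[29,17],[39,4],[45,0]]
[[17,13],[21,4],[24,0],[25,2],[29,17],[39,4],[45,0]]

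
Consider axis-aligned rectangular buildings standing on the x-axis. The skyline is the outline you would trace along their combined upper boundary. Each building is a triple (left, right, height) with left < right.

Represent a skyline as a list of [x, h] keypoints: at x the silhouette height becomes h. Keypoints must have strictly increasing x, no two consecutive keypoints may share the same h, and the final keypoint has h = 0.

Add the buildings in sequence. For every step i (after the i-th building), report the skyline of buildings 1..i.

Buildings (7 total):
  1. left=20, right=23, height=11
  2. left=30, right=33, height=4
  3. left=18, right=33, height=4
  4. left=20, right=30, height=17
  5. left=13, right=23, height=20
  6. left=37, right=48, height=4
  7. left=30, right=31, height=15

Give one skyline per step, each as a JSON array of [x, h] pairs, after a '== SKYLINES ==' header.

== SKYLINES ==
[[20,11],[23,0]]
[[20,11],[23,0],[30,4],[33,0]]
[[18,4],[20,11],[23,4],[33,0]]
[[18,4],[20,17],[30,4],[33,0]]
[[13,20],[23,17],[30,4],[33,0]]
[[13,20],[23,17],[30,4],[33,0],[37,4],[48,0]]
[[13,20],[23,17],[30,15],[31,4],[33,0],[37,4],[48,0]]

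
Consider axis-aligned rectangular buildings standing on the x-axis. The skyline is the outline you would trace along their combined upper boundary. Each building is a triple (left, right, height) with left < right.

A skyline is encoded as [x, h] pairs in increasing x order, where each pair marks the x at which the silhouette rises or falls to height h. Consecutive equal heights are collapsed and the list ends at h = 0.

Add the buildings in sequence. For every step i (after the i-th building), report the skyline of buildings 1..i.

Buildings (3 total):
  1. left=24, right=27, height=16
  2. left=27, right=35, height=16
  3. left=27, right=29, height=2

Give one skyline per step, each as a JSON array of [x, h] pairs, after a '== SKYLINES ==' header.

== SKYLINES ==
[[24,16],[27,0]]
[[24,16],[35,0]]
[[24,16],[35,0]]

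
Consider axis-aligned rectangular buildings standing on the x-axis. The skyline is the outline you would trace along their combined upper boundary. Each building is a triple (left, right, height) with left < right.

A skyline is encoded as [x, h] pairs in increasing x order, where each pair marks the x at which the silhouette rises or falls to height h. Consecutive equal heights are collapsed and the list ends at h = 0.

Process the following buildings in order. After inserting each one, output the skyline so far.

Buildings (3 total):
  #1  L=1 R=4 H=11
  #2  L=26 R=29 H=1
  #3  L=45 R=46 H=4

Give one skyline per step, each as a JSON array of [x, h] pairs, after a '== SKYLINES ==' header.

== SKYLINES ==
[[1,11],[4,0]]
[[1,11],[4,0],[26,1],[29,0]]
[[1,11],[4,0],[26,1],[29,0],[45,4],[46,0]]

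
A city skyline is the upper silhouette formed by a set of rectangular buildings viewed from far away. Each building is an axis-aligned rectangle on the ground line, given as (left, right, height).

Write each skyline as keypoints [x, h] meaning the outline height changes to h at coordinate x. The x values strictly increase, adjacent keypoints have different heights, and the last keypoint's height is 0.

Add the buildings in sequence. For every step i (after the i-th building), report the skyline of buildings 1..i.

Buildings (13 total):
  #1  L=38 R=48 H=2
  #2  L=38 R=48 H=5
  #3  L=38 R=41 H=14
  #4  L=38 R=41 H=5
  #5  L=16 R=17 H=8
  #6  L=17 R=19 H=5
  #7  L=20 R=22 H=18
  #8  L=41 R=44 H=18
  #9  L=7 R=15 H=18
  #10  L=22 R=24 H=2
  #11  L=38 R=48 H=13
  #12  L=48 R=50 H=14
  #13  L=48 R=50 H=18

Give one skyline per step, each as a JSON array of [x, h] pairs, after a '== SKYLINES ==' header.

== SKYLINES ==
[[38,2],[48,0]]
[[38,5],[48,0]]
[[38,14],[41,5],[48,0]]
[[38,14],[41,5],[48,0]]
[[16,8],[17,0],[38,14],[41,5],[48,0]]
[[16,8],[17,5],[19,0],[38,14],[41,5],[48,0]]
[[16,8],[17,5],[19,0],[20,18],[22,0],[38,14],[41,5],[48,0]]
[[16,8],[17,5],[19,0],[20,18],[22,0],[38,14],[41,18],[44,5],[48,0]]
[[7,18],[15,0],[16,8],[17,5],[19,0],[20,18],[22,0],[38,14],[41,18],[44,5],[48,0]]
[[7,18],[15,0],[16,8],[17,5],[19,0],[20,18],[22,2],[24,0],[38,14],[41,18],[44,5],[48,0]]
[[7,18],[15,0],[16,8],[17,5],[19,0],[20,18],[22,2],[24,0],[38,14],[41,18],[44,13],[48,0]]
[[7,18],[15,0],[16,8],[17,5],[19,0],[20,18],[22,2],[24,0],[38,14],[41,18],[44,13],[48,14],[50,0]]
[[7,18],[15,0],[16,8],[17,5],[19,0],[20,18],[22,2],[24,0],[38,14],[41,18],[44,13],[48,18],[50,0]]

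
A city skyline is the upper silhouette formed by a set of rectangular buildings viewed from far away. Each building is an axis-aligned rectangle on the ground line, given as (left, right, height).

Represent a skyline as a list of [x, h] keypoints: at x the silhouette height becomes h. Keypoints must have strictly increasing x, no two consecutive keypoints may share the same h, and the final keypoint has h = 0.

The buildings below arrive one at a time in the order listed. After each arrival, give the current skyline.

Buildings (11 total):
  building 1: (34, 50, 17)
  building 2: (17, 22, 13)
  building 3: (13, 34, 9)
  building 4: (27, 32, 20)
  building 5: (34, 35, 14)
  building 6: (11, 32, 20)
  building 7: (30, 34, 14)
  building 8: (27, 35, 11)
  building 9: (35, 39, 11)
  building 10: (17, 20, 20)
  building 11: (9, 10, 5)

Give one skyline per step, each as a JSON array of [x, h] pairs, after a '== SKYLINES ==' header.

== SKYLINES ==
[[34,17],[50,0]]
[[17,13],[22,0],[34,17],[50,0]]
[[13,9],[17,13],[22,9],[34,17],[50,0]]
[[13,9],[17,13],[22,9],[27,20],[32,9],[34,17],[50,0]]
[[13,9],[17,13],[22,9],[27,20],[32,9],[34,17],[50,0]]
[[11,20],[32,9],[34,17],[50,0]]
[[11,20],[32,14],[34,17],[50,0]]
[[11,20],[32,14],[34,17],[50,0]]
[[11,20],[32,14],[34,17],[50,0]]
[[11,20],[32,14],[34,17],[50,0]]
[[9,5],[10,0],[11,20],[32,14],[34,17],[50,0]]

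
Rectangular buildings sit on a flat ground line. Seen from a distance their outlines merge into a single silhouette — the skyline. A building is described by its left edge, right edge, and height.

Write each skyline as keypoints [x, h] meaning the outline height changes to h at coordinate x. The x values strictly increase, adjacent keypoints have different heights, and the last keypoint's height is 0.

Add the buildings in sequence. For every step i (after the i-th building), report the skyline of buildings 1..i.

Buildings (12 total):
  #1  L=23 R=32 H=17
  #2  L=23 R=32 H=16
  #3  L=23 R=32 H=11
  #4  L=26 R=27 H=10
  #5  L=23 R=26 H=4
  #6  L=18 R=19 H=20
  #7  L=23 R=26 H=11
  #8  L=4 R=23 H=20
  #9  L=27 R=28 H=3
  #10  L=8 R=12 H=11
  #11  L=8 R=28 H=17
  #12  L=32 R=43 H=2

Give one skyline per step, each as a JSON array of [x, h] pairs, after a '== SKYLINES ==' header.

== SKYLINES ==
[[23,17],[32,0]]
[[23,17],[32,0]]
[[23,17],[32,0]]
[[23,17],[32,0]]
[[23,17],[32,0]]
[[18,20],[19,0],[23,17],[32,0]]
[[18,20],[19,0],[23,17],[32,0]]
[[4,20],[23,17],[32,0]]
[[4,20],[23,17],[32,0]]
[[4,20],[23,17],[32,0]]
[[4,20],[23,17],[32,0]]
[[4,20],[23,17],[32,2],[43,0]]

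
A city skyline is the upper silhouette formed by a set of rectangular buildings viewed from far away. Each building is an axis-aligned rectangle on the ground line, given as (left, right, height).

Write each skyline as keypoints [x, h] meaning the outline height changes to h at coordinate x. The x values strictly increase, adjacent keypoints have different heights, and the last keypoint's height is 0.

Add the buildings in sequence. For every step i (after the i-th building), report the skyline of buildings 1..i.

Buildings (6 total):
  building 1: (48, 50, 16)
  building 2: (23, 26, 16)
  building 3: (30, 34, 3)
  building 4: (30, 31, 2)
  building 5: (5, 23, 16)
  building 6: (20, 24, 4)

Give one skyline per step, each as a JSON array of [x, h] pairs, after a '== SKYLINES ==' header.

== SKYLINES ==
[[48,16],[50,0]]
[[23,16],[26,0],[48,16],[50,0]]
[[23,16],[26,0],[30,3],[34,0],[48,16],[50,0]]
[[23,16],[26,0],[30,3],[34,0],[48,16],[50,0]]
[[5,16],[26,0],[30,3],[34,0],[48,16],[50,0]]
[[5,16],[26,0],[30,3],[34,0],[48,16],[50,0]]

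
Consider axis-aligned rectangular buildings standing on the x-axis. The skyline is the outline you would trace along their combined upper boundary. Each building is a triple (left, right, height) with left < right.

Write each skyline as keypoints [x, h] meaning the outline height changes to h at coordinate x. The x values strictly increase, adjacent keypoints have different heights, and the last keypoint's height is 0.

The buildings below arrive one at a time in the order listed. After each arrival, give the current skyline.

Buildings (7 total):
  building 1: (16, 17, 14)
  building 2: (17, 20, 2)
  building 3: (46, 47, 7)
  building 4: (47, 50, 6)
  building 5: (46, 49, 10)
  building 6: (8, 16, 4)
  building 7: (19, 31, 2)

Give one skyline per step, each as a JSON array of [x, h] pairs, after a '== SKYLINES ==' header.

== SKYLINES ==
[[16,14],[17,0]]
[[16,14],[17,2],[20,0]]
[[16,14],[17,2],[20,0],[46,7],[47,0]]
[[16,14],[17,2],[20,0],[46,7],[47,6],[50,0]]
[[16,14],[17,2],[20,0],[46,10],[49,6],[50,0]]
[[8,4],[16,14],[17,2],[20,0],[46,10],[49,6],[50,0]]
[[8,4],[16,14],[17,2],[31,0],[46,10],[49,6],[50,0]]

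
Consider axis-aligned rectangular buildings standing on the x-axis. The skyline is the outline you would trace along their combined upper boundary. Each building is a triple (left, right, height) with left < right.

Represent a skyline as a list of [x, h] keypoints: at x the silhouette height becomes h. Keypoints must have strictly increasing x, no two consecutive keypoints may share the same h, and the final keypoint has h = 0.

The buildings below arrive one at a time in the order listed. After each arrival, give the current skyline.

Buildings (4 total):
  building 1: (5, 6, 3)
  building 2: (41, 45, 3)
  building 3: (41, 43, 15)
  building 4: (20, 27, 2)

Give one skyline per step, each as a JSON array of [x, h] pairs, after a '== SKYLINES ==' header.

== SKYLINES ==
[[5,3],[6,0]]
[[5,3],[6,0],[41,3],[45,0]]
[[5,3],[6,0],[41,15],[43,3],[45,0]]
[[5,3],[6,0],[20,2],[27,0],[41,15],[43,3],[45,0]]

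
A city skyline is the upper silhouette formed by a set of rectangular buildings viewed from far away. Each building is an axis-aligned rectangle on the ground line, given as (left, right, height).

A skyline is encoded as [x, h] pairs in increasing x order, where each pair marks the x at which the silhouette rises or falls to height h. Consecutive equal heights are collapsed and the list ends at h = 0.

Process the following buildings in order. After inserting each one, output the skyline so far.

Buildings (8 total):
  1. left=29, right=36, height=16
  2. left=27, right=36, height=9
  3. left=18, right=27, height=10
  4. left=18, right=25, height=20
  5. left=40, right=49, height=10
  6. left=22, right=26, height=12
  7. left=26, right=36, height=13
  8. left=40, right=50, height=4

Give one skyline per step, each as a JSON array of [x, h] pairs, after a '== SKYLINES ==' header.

== SKYLINES ==
[[29,16],[36,0]]
[[27,9],[29,16],[36,0]]
[[18,10],[27,9],[29,16],[36,0]]
[[18,20],[25,10],[27,9],[29,16],[36,0]]
[[18,20],[25,10],[27,9],[29,16],[36,0],[40,10],[49,0]]
[[18,20],[25,12],[26,10],[27,9],[29,16],[36,0],[40,10],[49,0]]
[[18,20],[25,12],[26,13],[29,16],[36,0],[40,10],[49,0]]
[[18,20],[25,12],[26,13],[29,16],[36,0],[40,10],[49,4],[50,0]]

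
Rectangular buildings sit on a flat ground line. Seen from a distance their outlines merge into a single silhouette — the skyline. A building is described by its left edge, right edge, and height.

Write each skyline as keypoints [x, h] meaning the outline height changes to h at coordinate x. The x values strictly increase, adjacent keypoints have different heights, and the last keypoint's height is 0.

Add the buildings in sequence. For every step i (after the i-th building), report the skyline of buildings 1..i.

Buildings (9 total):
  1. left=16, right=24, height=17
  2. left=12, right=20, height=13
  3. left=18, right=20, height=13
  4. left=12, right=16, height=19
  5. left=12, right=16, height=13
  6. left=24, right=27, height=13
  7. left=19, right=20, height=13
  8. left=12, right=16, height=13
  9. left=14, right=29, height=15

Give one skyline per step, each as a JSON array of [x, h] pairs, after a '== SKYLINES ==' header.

== SKYLINES ==
[[16,17],[24,0]]
[[12,13],[16,17],[24,0]]
[[12,13],[16,17],[24,0]]
[[12,19],[16,17],[24,0]]
[[12,19],[16,17],[24,0]]
[[12,19],[16,17],[24,13],[27,0]]
[[12,19],[16,17],[24,13],[27,0]]
[[12,19],[16,17],[24,13],[27,0]]
[[12,19],[16,17],[24,15],[29,0]]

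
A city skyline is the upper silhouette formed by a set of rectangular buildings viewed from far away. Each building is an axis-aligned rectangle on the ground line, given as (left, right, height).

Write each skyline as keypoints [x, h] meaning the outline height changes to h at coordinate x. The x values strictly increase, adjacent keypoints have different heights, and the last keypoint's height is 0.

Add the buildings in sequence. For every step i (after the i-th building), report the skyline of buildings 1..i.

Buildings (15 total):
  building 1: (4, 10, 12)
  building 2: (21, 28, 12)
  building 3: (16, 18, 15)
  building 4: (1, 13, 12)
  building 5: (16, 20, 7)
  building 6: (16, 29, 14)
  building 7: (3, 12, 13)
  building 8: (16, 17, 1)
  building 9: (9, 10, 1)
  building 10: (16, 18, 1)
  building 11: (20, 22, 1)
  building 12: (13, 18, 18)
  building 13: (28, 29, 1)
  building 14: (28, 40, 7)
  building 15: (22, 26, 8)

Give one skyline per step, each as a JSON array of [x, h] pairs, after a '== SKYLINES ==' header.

== SKYLINES ==
[[4,12],[10,0]]
[[4,12],[10,0],[21,12],[28,0]]
[[4,12],[10,0],[16,15],[18,0],[21,12],[28,0]]
[[1,12],[13,0],[16,15],[18,0],[21,12],[28,0]]
[[1,12],[13,0],[16,15],[18,7],[20,0],[21,12],[28,0]]
[[1,12],[13,0],[16,15],[18,14],[29,0]]
[[1,12],[3,13],[12,12],[13,0],[16,15],[18,14],[29,0]]
[[1,12],[3,13],[12,12],[13,0],[16,15],[18,14],[29,0]]
[[1,12],[3,13],[12,12],[13,0],[16,15],[18,14],[29,0]]
[[1,12],[3,13],[12,12],[13,0],[16,15],[18,14],[29,0]]
[[1,12],[3,13],[12,12],[13,0],[16,15],[18,14],[29,0]]
[[1,12],[3,13],[12,12],[13,18],[18,14],[29,0]]
[[1,12],[3,13],[12,12],[13,18],[18,14],[29,0]]
[[1,12],[3,13],[12,12],[13,18],[18,14],[29,7],[40,0]]
[[1,12],[3,13],[12,12],[13,18],[18,14],[29,7],[40,0]]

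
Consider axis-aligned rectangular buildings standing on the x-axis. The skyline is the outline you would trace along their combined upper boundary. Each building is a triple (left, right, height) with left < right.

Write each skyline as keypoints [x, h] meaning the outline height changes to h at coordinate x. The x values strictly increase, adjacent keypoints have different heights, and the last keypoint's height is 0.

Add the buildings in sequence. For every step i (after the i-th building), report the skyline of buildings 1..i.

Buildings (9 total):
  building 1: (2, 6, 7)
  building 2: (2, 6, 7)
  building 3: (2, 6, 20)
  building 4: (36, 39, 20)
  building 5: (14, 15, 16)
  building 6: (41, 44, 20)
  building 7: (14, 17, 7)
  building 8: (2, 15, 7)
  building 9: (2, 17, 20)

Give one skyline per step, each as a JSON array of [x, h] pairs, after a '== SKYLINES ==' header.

== SKYLINES ==
[[2,7],[6,0]]
[[2,7],[6,0]]
[[2,20],[6,0]]
[[2,20],[6,0],[36,20],[39,0]]
[[2,20],[6,0],[14,16],[15,0],[36,20],[39,0]]
[[2,20],[6,0],[14,16],[15,0],[36,20],[39,0],[41,20],[44,0]]
[[2,20],[6,0],[14,16],[15,7],[17,0],[36,20],[39,0],[41,20],[44,0]]
[[2,20],[6,7],[14,16],[15,7],[17,0],[36,20],[39,0],[41,20],[44,0]]
[[2,20],[17,0],[36,20],[39,0],[41,20],[44,0]]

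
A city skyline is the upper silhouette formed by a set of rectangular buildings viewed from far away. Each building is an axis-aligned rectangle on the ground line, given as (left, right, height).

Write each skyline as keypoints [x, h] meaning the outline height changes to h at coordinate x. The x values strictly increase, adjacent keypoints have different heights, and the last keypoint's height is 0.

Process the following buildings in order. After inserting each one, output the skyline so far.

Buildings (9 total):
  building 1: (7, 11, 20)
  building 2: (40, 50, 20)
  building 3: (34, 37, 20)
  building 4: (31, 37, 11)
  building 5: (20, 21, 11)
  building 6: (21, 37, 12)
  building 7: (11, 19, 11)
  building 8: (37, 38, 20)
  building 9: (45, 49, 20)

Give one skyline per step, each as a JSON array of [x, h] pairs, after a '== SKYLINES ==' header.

== SKYLINES ==
[[7,20],[11,0]]
[[7,20],[11,0],[40,20],[50,0]]
[[7,20],[11,0],[34,20],[37,0],[40,20],[50,0]]
[[7,20],[11,0],[31,11],[34,20],[37,0],[40,20],[50,0]]
[[7,20],[11,0],[20,11],[21,0],[31,11],[34,20],[37,0],[40,20],[50,0]]
[[7,20],[11,0],[20,11],[21,12],[34,20],[37,0],[40,20],[50,0]]
[[7,20],[11,11],[19,0],[20,11],[21,12],[34,20],[37,0],[40,20],[50,0]]
[[7,20],[11,11],[19,0],[20,11],[21,12],[34,20],[38,0],[40,20],[50,0]]
[[7,20],[11,11],[19,0],[20,11],[21,12],[34,20],[38,0],[40,20],[50,0]]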